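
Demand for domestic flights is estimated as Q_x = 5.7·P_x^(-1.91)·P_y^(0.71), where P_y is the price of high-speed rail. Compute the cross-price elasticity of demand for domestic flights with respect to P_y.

In a log-linear (constant-elasticity) demand function, the coefficient on the exponent of P_y is the cross-price elasticity.
ε = 0.71. Positive, so domestic flights and high-speed rail are substitutes.

0.71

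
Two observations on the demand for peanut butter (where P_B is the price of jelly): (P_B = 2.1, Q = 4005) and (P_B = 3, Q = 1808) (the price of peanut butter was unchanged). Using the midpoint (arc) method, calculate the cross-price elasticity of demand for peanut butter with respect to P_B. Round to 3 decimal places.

-2.142

ΔQ_A = 1808 − 4005 = -2197; ΔP_B = 3 − 2.1 = 0.9.
Midpoints: Q̄_A = 2906.5, P̄_B = 2.55.
ε = (ΔQ_A/Q̄_A)/(ΔP_B/P̄_B) = (-2197/2906.5)/(0.9/2.55) ≈ -2.142.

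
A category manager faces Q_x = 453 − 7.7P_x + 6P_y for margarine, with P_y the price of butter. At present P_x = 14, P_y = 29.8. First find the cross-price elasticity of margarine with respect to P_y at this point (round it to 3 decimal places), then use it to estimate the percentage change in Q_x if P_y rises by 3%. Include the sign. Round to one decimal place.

1.0%

At P_x = 14, P_y = 29.8: Q_x = 524.
∂Q_x/∂P_y = 6.
ε = (∂Q_x/∂P_y)(P_y/Q_x) = 6.0000 × 29.8/524 ≈ 0.341.
%ΔQ_x ≈ ε × %ΔP_y = 0.341 × (3%) = 1.0%.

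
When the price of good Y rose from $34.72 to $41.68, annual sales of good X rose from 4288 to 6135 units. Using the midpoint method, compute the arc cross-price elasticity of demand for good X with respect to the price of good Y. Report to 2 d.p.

ΔQ_X = 6135 − 4288 = 1847; ΔP_Y = 41.68 − 34.72 = 6.96.
Midpoints: Q̄_X = 5211.5, P̄_Y = 38.20.
ε = (ΔQ_X/Q̄_X)/(ΔP_Y/P̄_Y) = (1847/5211.5)/(6.96/38.20) ≈ 1.95.
ε > 0: good X and good Y are substitutes.

1.95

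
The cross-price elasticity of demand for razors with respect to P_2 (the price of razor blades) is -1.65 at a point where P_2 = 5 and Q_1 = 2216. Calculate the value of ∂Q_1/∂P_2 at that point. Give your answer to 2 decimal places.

-731.28

ε = (∂Q_1/∂P_2)·(P_2/Q_1) ⇒ ∂Q_1/∂P_2 = ε·Q_1/P_2 = -1.65 × 2216/5 ≈ -731.28.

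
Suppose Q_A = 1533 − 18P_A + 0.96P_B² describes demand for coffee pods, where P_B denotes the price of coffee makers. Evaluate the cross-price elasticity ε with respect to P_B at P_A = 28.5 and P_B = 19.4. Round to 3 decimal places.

At P_A = 28.5 and P_B = 19.4: Q_A = 1381.306.
∂Q_A/∂P_B = 1.92P_B = 1.92(19.4) = 37.2480.
ε = (∂Q_A/∂P_B)(P_B/Q_A) = 37.2480 × (19.4/1381.306) ≈ 0.523.
ε > 0: substitutes.

0.523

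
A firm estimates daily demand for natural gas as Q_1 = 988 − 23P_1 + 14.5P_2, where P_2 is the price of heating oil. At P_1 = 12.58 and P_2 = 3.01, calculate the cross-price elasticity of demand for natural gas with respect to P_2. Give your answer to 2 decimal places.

At P_1 = 12.58 and P_2 = 3.01: Q_1 = 742.305.
∂Q_1/∂P_2 = 14.5.
ε = (∂Q_1/∂P_2)(P_2/Q_1) = 14.5 × (3.01/742.305) ≈ 0.06.
Since ε > 0, natural gas and heating oil are substitutes.

0.06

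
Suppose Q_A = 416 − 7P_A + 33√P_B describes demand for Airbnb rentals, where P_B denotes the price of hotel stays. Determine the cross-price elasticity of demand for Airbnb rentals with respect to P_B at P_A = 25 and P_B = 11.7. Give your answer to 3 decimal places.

0.159

At P_A = 25 and P_B = 11.7: Q_A = 353.877.
∂Q_A/∂P_B = 33/(2√P_B) = 33/(2√11.7) = 4.8238.
ε = (∂Q_A/∂P_B)(P_B/Q_A) = 4.8238 × (11.7/353.877) ≈ 0.159.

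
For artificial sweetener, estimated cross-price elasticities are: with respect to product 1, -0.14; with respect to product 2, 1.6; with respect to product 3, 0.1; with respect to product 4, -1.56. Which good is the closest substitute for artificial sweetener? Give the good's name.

product 2

Substitutes have ε > 0. Among the positive values, 1.6 (product 2) is largest.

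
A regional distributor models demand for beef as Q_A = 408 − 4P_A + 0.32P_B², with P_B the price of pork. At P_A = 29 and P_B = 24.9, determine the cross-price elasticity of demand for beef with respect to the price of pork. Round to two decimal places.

0.81

At P_A = 29 and P_B = 24.9: Q_A = 490.403.
∂Q_A/∂P_B = 0.64P_B = 0.64(24.9) = 15.9360.
ε = (∂Q_A/∂P_B)(P_B/Q_A) = 15.9360 × (24.9/490.403) ≈ 0.81.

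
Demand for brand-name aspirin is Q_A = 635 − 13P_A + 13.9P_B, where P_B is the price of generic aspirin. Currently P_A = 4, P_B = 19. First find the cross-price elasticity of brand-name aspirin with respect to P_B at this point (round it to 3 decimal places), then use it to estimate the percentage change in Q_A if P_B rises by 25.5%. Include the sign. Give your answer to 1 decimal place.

At P_A = 4, P_B = 19: Q_A = 847.1.
∂Q_A/∂P_B = 13.9.
ε = (∂Q_A/∂P_B)(P_B/Q_A) = 13.9000 × 19/847.1 ≈ 0.312.
%ΔQ_A ≈ ε × %ΔP_B = 0.312 × (25.5%) = 8.0%.

8.0%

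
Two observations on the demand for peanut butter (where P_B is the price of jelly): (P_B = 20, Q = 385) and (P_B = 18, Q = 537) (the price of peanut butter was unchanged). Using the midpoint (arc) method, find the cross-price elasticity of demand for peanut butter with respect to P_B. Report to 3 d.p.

ΔQ_A = 537 − 385 = 152; ΔP_B = 18 − 20 = -2.
Midpoints: Q̄_A = 461.0, P̄_B = 19.00.
ε = (ΔQ_A/Q̄_A)/(ΔP_B/P̄_B) = (152/461.0)/(-2/19.00) ≈ -3.132.

-3.132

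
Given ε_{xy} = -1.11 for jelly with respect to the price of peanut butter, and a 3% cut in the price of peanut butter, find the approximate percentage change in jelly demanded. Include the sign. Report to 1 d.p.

3.3%

%ΔQ ≈ ε × %ΔP of peanut butter = -1.11 × (-3%) = 3.3%.
Demand for jelly rises by about 3.3%.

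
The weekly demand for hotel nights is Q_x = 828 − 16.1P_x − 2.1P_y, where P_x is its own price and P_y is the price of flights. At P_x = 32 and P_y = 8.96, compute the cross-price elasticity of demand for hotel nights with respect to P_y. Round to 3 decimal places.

-0.064

At P_x = 32 and P_y = 8.96: Q_x = 293.984.
∂Q_x/∂P_y = -2.1.
ε = (∂Q_x/∂P_y)(P_y/Q_x) = -2.1 × (8.96/293.984) ≈ -0.064.
Since ε < 0, hotel nights and flights are complements.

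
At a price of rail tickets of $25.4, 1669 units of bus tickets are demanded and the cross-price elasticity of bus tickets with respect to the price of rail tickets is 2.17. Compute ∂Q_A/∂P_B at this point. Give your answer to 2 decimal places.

ε = (∂Q_A/∂P_B)·(P_B/Q_A) ⇒ ∂Q_A/∂P_B = ε·Q_A/P_B = 2.17 × 1669/25.4 ≈ 142.59.

142.59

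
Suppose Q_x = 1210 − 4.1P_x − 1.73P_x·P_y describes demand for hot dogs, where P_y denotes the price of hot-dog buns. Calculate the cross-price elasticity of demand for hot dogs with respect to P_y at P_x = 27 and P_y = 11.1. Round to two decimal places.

At P_x = 27 and P_y = 11.1: Q_x = 580.819.
∂Q_x/∂P_y = -1.73P_x = -1.73(27) = -46.7100.
ε = (∂Q_x/∂P_y)(P_y/Q_x) = -46.7100 × (11.1/580.819) ≈ -0.89.

-0.89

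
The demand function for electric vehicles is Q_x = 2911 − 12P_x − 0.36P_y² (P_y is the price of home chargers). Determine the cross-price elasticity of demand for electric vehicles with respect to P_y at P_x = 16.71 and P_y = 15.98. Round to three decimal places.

At P_x = 16.71 and P_y = 15.98: Q_x = 2618.550.
∂Q_x/∂P_y = -0.72P_y = -0.72(15.98) = -11.5056.
ε = (∂Q_x/∂P_y)(P_y/Q_x) = -11.5056 × (15.98/2618.550) ≈ -0.070.

-0.070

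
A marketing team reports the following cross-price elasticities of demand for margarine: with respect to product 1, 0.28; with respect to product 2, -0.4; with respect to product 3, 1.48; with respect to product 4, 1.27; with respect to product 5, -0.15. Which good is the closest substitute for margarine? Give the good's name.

Substitutes have ε > 0. Among the positive values, 1.48 (product 3) is largest.

product 3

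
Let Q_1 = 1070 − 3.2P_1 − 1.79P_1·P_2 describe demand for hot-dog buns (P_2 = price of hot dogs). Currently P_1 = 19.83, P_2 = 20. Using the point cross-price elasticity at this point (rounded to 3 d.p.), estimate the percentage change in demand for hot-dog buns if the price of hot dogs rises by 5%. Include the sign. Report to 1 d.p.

At P_1 = 19.83, P_2 = 20: Q_1 = 296.63.
∂Q_1/∂P_2 = -1.79P_1 = -35.4957.
ε = (∂Q_1/∂P_2)(P_2/Q_1) = -35.4957 × 20/296.63 ≈ -2.393.
%ΔQ_1 ≈ ε × %ΔP_2 = -2.393 × (5%) = -12.0%.

-12.0%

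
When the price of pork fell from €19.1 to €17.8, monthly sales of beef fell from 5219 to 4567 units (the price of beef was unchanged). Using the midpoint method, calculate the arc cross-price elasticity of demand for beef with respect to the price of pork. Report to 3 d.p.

ΔQ_A = 4567 − 5219 = -652; ΔP_B = 17.8 − 19.1 = -1.3.
Midpoints: Q̄_A = 4893.0, P̄_B = 18.45.
ε = (ΔQ_A/Q̄_A)/(ΔP_B/P̄_B) = (-652/4893.0)/(-1.3/18.45) ≈ 1.891.
ε > 0: beef and pork are substitutes.

1.891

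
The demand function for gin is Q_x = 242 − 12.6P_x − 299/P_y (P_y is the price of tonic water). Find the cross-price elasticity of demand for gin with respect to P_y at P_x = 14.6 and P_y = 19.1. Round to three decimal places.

At P_x = 14.6 and P_y = 19.1: Q_x = 42.386.
∂Q_x/∂P_y = 299/P_y² = 0.8196.
ε = (∂Q_x/∂P_y)(P_y/Q_x) = 0.8196 × (19.1/42.386) ≈ 0.369.

0.369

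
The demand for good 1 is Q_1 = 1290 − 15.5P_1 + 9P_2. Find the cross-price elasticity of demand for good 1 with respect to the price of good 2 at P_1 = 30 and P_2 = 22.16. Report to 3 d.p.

At P_1 = 30 and P_2 = 22.16: Q_1 = 1024.44.
∂Q_1/∂P_2 = 9.
ε = (∂Q_1/∂P_2)(P_2/Q_1) = 9 × (22.16/1024.44) ≈ 0.195.

0.195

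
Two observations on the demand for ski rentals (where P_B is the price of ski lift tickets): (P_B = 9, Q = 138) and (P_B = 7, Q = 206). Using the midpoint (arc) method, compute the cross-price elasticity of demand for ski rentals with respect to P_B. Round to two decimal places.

-1.58

ΔQ_A = 206 − 138 = 68; ΔP_B = 7 − 9 = -2.
Midpoints: Q̄_A = 172.0, P̄_B = 8.00.
ε = (ΔQ_A/Q̄_A)/(ΔP_B/P̄_B) = (68/172.0)/(-2/8.00) ≈ -1.58.
ε < 0: ski rentals and ski lift tickets are complements.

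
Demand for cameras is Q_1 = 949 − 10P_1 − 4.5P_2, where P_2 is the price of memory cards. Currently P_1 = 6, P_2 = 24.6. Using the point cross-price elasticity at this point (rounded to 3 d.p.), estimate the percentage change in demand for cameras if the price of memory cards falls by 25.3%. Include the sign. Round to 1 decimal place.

At P_1 = 6, P_2 = 24.6: Q_1 = 778.3.
∂Q_1/∂P_2 = -4.5.
ε = (∂Q_1/∂P_2)(P_2/Q_1) = -4.5000 × 24.6/778.3 ≈ -0.142.
%ΔQ_1 ≈ ε × %ΔP_2 = -0.142 × (-25.3%) = 3.6%.

3.6%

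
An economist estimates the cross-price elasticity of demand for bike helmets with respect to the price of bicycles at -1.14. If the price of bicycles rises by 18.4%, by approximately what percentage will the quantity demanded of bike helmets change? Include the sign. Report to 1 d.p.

-21.0%

%ΔQ ≈ ε × %ΔP of bicycles = -1.14 × (18.4%) = -21.0%.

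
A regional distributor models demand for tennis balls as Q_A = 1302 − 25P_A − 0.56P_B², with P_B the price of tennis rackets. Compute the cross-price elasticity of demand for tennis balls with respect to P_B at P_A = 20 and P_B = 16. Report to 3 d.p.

-0.435

At P_A = 20 and P_B = 16: Q_A = 658.64.
∂Q_A/∂P_B = -1.12P_B = -1.12(16) = -17.9200.
ε = (∂Q_A/∂P_B)(P_B/Q_A) = -17.9200 × (16/658.64) ≈ -0.435.
ε < 0: complements.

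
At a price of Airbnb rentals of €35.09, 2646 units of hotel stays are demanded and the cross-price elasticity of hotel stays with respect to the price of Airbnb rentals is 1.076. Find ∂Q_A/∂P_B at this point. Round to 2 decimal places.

81.14

ε = (∂Q_A/∂P_B)·(P_B/Q_A) ⇒ ∂Q_A/∂P_B = ε·Q_A/P_B = 1.076 × 2646/35.09 ≈ 81.14.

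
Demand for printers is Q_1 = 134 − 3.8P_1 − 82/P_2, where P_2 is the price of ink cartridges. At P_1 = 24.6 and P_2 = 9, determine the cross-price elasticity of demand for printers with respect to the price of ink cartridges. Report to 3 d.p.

At P_1 = 24.6 and P_2 = 9: Q_1 = 31.409.
∂Q_1/∂P_2 = 82/P_2² = 1.0123.
ε = (∂Q_1/∂P_2)(P_2/Q_1) = 1.0123 × (9/31.409) ≈ 0.290.
ε > 0: substitutes.

0.290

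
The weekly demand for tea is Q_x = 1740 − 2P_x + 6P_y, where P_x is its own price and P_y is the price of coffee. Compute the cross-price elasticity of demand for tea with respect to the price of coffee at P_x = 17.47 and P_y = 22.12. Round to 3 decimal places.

0.072

At P_x = 17.47 and P_y = 22.12: Q_x = 1837.78.
∂Q_x/∂P_y = 6.
ε = (∂Q_x/∂P_y)(P_y/Q_x) = 6 × (22.12/1837.78) ≈ 0.072.
Since ε > 0, tea and coffee are substitutes.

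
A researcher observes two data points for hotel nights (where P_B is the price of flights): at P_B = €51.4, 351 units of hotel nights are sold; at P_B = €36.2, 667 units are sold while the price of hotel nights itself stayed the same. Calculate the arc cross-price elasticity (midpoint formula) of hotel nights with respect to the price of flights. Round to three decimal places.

ΔQ_A = 667 − 351 = 316; ΔP_B = 36.2 − 51.4 = -15.2.
Midpoints: Q̄_A = 509.0, P̄_B = 43.80.
ε = (ΔQ_A/Q̄_A)/(ΔP_B/P̄_B) = (316/509.0)/(-15.2/43.80) ≈ -1.789.
ε < 0: hotel nights and flights are complements.

-1.789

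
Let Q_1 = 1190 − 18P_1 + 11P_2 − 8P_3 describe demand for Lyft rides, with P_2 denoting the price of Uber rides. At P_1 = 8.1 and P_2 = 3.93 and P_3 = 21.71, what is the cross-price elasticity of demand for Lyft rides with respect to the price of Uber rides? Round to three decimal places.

At P_1 = 8.1 and P_2 = 3.93 and P_3 = 21.71: Q_1 = 913.75.
∂Q_1/∂P_2 = 11.
ε = (∂Q_1/∂P_2)(P_2/Q_1) = 11 × (3.93/913.75) ≈ 0.047.

0.047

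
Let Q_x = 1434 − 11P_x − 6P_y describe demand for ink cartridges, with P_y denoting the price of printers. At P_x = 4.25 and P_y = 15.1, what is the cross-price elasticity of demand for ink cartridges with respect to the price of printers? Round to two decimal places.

At P_x = 4.25 and P_y = 15.1: Q_x = 1296.65.
∂Q_x/∂P_y = -6.
ε = (∂Q_x/∂P_y)(P_y/Q_x) = -6 × (15.1/1296.65) ≈ -0.07.

-0.07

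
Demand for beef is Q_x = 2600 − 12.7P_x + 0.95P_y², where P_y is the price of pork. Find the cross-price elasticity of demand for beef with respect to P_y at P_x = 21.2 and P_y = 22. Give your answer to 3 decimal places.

At P_x = 21.2 and P_y = 22: Q_x = 2790.56.
∂Q_x/∂P_y = 1.9P_y = 1.9(22) = 41.8000.
ε = (∂Q_x/∂P_y)(P_y/Q_x) = 41.8000 × (22/2790.56) ≈ 0.330.

0.330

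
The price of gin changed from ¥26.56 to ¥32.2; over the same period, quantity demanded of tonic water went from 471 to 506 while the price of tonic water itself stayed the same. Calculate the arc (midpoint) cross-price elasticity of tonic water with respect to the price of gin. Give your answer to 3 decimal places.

ΔQ_A = 506 − 471 = 35; ΔP_B = 32.2 − 26.56 = 5.64.
Midpoints: Q̄_A = 488.5, P̄_B = 29.38.
ε = (ΔQ_A/Q̄_A)/(ΔP_B/P̄_B) = (35/488.5)/(5.64/29.38) ≈ 0.373.

0.373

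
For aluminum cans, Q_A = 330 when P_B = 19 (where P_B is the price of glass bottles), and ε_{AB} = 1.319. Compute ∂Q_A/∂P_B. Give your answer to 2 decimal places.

22.91

ε = (∂Q_A/∂P_B)·(P_B/Q_A) ⇒ ∂Q_A/∂P_B = ε·Q_A/P_B = 1.319 × 330/19 ≈ 22.91.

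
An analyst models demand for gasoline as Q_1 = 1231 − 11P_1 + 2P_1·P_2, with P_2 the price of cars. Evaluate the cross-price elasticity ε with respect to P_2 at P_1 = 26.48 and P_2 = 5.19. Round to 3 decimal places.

At P_1 = 26.48 and P_2 = 5.19: Q_1 = 1214.582.
∂Q_1/∂P_2 = 2P_1 = 2(26.48) = 52.9600.
ε = (∂Q_1/∂P_2)(P_2/Q_1) = 52.9600 × (5.19/1214.582) ≈ 0.226.

0.226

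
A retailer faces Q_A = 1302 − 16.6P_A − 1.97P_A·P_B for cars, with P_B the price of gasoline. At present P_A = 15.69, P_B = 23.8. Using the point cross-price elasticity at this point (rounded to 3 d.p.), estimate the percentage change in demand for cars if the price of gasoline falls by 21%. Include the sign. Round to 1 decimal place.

50.5%

At P_A = 15.69, P_B = 23.8: Q_A = 305.905.
∂Q_A/∂P_B = -1.97P_A = -30.9093.
ε = (∂Q_A/∂P_B)(P_B/Q_A) = -30.9093 × 23.8/305.905 ≈ -2.405.
%ΔQ_A ≈ ε × %ΔP_B = -2.405 × (-21%) = 50.5%.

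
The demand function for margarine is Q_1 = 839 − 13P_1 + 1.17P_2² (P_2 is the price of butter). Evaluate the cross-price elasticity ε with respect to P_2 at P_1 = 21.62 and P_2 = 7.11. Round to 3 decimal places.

At P_1 = 21.62 and P_2 = 7.11: Q_1 = 617.086.
∂Q_1/∂P_2 = 2.34P_2 = 2.34(7.11) = 16.6374.
ε = (∂Q_1/∂P_2)(P_2/Q_1) = 16.6374 × (7.11/617.086) ≈ 0.192.

0.192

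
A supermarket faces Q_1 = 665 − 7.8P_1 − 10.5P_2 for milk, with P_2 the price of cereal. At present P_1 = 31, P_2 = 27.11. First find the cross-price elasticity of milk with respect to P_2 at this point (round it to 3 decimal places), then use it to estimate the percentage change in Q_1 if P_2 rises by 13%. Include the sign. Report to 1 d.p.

-26.7%

At P_1 = 31, P_2 = 27.11: Q_1 = 138.545.
∂Q_1/∂P_2 = -10.5.
ε = (∂Q_1/∂P_2)(P_2/Q_1) = -10.5000 × 27.11/138.545 ≈ -2.055.
%ΔQ_1 ≈ ε × %ΔP_2 = -2.055 × (13%) = -26.7%.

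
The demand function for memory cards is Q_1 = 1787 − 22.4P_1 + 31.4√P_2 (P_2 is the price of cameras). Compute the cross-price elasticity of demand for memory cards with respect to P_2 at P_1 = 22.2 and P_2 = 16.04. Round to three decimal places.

At P_1 = 22.2 and P_2 = 16.04: Q_1 = 1415.477.
∂Q_1/∂P_2 = 31.4/(2√P_2) = 31.4/(2√16.04) = 3.9201.
ε = (∂Q_1/∂P_2)(P_2/Q_1) = 3.9201 × (16.04/1415.477) ≈ 0.044.

0.044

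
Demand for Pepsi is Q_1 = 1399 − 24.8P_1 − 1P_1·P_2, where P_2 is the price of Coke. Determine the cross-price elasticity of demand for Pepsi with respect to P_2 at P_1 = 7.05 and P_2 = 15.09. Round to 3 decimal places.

At P_1 = 7.05 and P_2 = 15.09: Q_1 = 1117.776.
∂Q_1/∂P_2 = -1P_1 = -1(7.05) = -7.0500.
ε = (∂Q_1/∂P_2)(P_2/Q_1) = -7.0500 × (15.09/1117.776) ≈ -0.095.
ε < 0: complements.

-0.095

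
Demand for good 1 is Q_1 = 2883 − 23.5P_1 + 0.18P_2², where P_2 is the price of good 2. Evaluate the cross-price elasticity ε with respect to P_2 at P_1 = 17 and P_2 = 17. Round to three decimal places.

At P_1 = 17 and P_2 = 17: Q_1 = 2535.52.
∂Q_1/∂P_2 = 0.36P_2 = 0.36(17) = 6.1200.
ε = (∂Q_1/∂P_2)(P_2/Q_1) = 6.1200 × (17/2535.52) ≈ 0.041.

0.041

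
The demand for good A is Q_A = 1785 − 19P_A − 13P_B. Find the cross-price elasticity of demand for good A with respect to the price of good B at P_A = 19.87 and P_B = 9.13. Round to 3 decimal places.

At P_A = 19.87 and P_B = 9.13: Q_A = 1288.78.
∂Q_A/∂P_B = -13.
ε = (∂Q_A/∂P_B)(P_B/Q_A) = -13 × (9.13/1288.78) ≈ -0.092.

-0.092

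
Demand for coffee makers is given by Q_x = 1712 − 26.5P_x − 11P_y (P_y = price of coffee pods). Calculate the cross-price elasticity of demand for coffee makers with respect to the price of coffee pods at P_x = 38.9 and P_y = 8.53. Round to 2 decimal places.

At P_x = 38.9 and P_y = 8.53: Q_x = 587.32.
∂Q_x/∂P_y = -11.
ε = (∂Q_x/∂P_y)(P_y/Q_x) = -11 × (8.53/587.32) ≈ -0.16.

-0.16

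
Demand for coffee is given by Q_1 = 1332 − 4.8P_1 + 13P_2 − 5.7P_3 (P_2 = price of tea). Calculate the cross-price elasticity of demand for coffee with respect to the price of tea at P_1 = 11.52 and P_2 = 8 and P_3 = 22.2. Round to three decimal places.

At P_1 = 11.52 and P_2 = 8 and P_3 = 22.2: Q_1 = 1254.164.
∂Q_1/∂P_2 = 13.
ε = (∂Q_1/∂P_2)(P_2/Q_1) = 13 × (8/1254.164) ≈ 0.083.
Since ε > 0, coffee and tea are substitutes.

0.083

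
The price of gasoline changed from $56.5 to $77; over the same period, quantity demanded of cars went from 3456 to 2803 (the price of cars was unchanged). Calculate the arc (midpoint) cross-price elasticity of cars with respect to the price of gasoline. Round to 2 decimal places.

-0.68

ΔQ_A = 2803 − 3456 = -653; ΔP_B = 77 − 56.5 = 20.5.
Midpoints: Q̄_A = 3129.5, P̄_B = 66.75.
ε = (ΔQ_A/Q̄_A)/(ΔP_B/P̄_B) = (-653/3129.5)/(20.5/66.75) ≈ -0.68.
ε < 0: cars and gasoline are complements.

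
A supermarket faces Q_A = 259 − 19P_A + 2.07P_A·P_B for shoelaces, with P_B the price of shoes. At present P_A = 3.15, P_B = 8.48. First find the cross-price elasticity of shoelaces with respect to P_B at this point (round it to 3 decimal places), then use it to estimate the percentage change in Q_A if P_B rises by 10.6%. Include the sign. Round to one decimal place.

2.3%

At P_A = 3.15, P_B = 8.48: Q_A = 254.444.
∂Q_A/∂P_B = 2.07P_A = 6.5205.
ε = (∂Q_A/∂P_B)(P_B/Q_A) = 6.5205 × 8.48/254.444 ≈ 0.217.
%ΔQ_A ≈ ε × %ΔP_B = 0.217 × (10.6%) = 2.3%.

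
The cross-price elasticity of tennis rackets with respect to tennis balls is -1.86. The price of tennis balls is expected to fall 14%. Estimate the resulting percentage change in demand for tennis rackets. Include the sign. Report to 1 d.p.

26.0%

%ΔQ ≈ ε × %ΔP of tennis balls = -1.86 × (-14%) = 26.0%.
Demand for tennis rackets rises by about 26.0%.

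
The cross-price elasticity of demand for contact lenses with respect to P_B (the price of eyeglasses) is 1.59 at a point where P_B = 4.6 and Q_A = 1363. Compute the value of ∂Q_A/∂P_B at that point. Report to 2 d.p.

471.12

ε = (∂Q_A/∂P_B)·(P_B/Q_A) ⇒ ∂Q_A/∂P_B = ε·Q_A/P_B = 1.59 × 1363/4.6 ≈ 471.12.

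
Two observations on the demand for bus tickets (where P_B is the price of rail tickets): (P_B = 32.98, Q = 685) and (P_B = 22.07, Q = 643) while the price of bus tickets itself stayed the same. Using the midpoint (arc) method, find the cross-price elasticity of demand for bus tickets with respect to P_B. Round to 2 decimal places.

0.16

ΔQ_A = 643 − 685 = -42; ΔP_B = 22.07 − 32.98 = -10.91.
Midpoints: Q̄_A = 664.0, P̄_B = 27.52.
ε = (ΔQ_A/Q̄_A)/(ΔP_B/P̄_B) = (-42/664.0)/(-10.91/27.52) ≈ 0.16.
ε > 0: bus tickets and rail tickets are substitutes.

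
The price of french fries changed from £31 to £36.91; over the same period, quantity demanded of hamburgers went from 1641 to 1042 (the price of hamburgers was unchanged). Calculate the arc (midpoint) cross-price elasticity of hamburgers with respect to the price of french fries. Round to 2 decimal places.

ΔQ_A = 1042 − 1641 = -599; ΔP_B = 36.91 − 31 = 5.91.
Midpoints: Q̄_A = 1341.5, P̄_B = 33.95.
ε = (ΔQ_A/Q̄_A)/(ΔP_B/P̄_B) = (-599/1341.5)/(5.91/33.95) ≈ -2.57.

-2.57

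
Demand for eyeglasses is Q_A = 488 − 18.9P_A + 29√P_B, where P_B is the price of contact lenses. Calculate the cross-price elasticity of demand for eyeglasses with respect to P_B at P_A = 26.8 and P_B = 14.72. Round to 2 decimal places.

At P_A = 26.8 and P_B = 14.72: Q_A = 92.743.
∂Q_A/∂P_B = 29/(2√P_B) = 29/(2√14.72) = 3.7793.
ε = (∂Q_A/∂P_B)(P_B/Q_A) = 3.7793 × (14.72/92.743) ≈ 0.60.

0.60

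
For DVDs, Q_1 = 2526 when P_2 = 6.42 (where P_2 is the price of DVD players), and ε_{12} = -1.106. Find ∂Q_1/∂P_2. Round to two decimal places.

-435.16

ε = (∂Q_1/∂P_2)·(P_2/Q_1) ⇒ ∂Q_1/∂P_2 = ε·Q_1/P_2 = -1.106 × 2526/6.42 ≈ -435.16.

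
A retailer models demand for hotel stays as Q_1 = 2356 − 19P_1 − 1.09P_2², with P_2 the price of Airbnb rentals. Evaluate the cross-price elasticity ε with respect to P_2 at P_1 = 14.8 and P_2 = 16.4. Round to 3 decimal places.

-0.329

At P_1 = 14.8 and P_2 = 16.4: Q_1 = 1781.634.
∂Q_1/∂P_2 = -2.18P_2 = -2.18(16.4) = -35.7520.
ε = (∂Q_1/∂P_2)(P_2/Q_1) = -35.7520 × (16.4/1781.634) ≈ -0.329.
ε < 0: complements.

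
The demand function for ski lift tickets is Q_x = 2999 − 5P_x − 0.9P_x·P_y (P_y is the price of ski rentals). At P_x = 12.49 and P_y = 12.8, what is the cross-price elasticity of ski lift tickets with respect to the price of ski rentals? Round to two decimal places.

-0.05

At P_x = 12.49 and P_y = 12.8: Q_x = 2792.665.
∂Q_x/∂P_y = -0.9P_x = -0.9(12.49) = -11.2410.
ε = (∂Q_x/∂P_y)(P_y/Q_x) = -11.2410 × (12.8/2792.665) ≈ -0.05.
ε < 0: complements.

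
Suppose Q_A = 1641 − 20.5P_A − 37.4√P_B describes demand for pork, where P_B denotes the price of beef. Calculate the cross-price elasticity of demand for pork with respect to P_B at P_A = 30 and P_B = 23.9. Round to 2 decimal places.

-0.11

At P_A = 30 and P_B = 23.9: Q_A = 843.160.
∂Q_A/∂P_B = -37.4/(2√P_B) = -37.4/(2√23.9) = -3.8251.
ε = (∂Q_A/∂P_B)(P_B/Q_A) = -3.8251 × (23.9/843.160) ≈ -0.11.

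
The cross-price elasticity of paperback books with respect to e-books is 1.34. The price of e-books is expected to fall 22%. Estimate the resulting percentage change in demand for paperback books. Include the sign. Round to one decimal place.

-29.5%

%ΔQ ≈ ε × %ΔP of e-books = 1.34 × (-22%) = -29.5%.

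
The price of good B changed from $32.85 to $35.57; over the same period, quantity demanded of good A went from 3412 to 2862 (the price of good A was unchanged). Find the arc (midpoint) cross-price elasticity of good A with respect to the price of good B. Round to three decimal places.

ΔQ_A = 2862 − 3412 = -550; ΔP_B = 35.57 − 32.85 = 2.72.
Midpoints: Q̄_A = 3137.0, P̄_B = 34.21.
ε = (ΔQ_A/Q̄_A)/(ΔP_B/P̄_B) = (-550/3137.0)/(2.72/34.21) ≈ -2.205.
ε < 0: good A and good B are complements.

-2.205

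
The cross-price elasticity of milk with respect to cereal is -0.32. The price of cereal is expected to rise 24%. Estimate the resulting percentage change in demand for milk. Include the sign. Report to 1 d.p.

%ΔQ ≈ ε × %ΔP of cereal = -0.32 × (24%) = -7.7%.
Demand for milk falls by about 7.7%.

-7.7%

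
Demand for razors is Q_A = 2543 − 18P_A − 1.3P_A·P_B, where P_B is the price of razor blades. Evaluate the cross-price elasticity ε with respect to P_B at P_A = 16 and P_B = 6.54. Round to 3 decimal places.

At P_A = 16 and P_B = 6.54: Q_A = 2118.968.
∂Q_A/∂P_B = -1.3P_A = -1.3(16) = -20.8000.
ε = (∂Q_A/∂P_B)(P_B/Q_A) = -20.8000 × (6.54/2118.968) ≈ -0.064.
ε < 0: complements.

-0.064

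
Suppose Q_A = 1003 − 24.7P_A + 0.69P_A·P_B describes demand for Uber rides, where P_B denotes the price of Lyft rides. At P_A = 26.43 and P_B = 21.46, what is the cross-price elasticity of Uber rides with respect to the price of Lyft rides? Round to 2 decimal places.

0.53

At P_A = 26.43 and P_B = 21.46: Q_A = 741.539.
∂Q_A/∂P_B = 0.69P_A = 0.69(26.43) = 18.2367.
ε = (∂Q_A/∂P_B)(P_B/Q_A) = 18.2367 × (21.46/741.539) ≈ 0.53.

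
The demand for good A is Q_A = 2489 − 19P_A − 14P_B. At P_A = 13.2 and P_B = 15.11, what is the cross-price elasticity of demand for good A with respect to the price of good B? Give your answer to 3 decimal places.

-0.104

At P_A = 13.2 and P_B = 15.11: Q_A = 2026.66.
∂Q_A/∂P_B = -14.
ε = (∂Q_A/∂P_B)(P_B/Q_A) = -14 × (15.11/2026.66) ≈ -0.104.
Since ε < 0, good A and good B are complements.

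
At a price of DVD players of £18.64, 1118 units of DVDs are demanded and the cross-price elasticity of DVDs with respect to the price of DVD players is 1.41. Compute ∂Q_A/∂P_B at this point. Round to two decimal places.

ε = (∂Q_A/∂P_B)·(P_B/Q_A) ⇒ ∂Q_A/∂P_B = ε·Q_A/P_B = 1.41 × 1118/18.64 ≈ 84.57.

84.57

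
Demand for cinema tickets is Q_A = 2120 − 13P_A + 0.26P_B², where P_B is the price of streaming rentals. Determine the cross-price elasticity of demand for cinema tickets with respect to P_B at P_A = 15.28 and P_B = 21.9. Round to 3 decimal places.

At P_A = 15.28 and P_B = 21.9: Q_A = 2046.059.
∂Q_A/∂P_B = 0.52P_B = 0.52(21.9) = 11.3880.
ε = (∂Q_A/∂P_B)(P_B/Q_A) = 11.3880 × (21.9/2046.059) ≈ 0.122.
ε > 0: substitutes.

0.122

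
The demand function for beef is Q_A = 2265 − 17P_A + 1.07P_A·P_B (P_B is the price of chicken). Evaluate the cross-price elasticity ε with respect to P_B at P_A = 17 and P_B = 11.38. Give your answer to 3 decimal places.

At P_A = 17 and P_B = 11.38: Q_A = 2183.002.
∂Q_A/∂P_B = 1.07P_A = 1.07(17) = 18.1900.
ε = (∂Q_A/∂P_B)(P_B/Q_A) = 18.1900 × (11.38/2183.002) ≈ 0.095.
ε > 0: substitutes.

0.095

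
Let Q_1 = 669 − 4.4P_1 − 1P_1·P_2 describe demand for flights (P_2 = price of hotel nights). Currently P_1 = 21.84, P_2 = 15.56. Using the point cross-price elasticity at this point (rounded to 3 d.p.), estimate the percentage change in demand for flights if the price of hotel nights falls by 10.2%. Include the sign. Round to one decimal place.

At P_1 = 21.84, P_2 = 15.56: Q_1 = 233.074.
∂Q_1/∂P_2 = -1P_1 = -21.8400.
ε = (∂Q_1/∂P_2)(P_2/Q_1) = -21.8400 × 15.56/233.074 ≈ -1.458.
%ΔQ_1 ≈ ε × %ΔP_2 = -1.458 × (-10.2%) = 14.9%.

14.9%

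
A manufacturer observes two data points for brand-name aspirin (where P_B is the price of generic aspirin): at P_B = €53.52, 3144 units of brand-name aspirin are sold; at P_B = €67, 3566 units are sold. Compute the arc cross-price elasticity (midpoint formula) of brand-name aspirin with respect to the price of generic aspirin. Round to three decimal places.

0.562

ΔQ_A = 3566 − 3144 = 422; ΔP_B = 67 − 53.52 = 13.48.
Midpoints: Q̄_A = 3355.0, P̄_B = 60.26.
ε = (ΔQ_A/Q̄_A)/(ΔP_B/P̄_B) = (422/3355.0)/(13.48/60.26) ≈ 0.562.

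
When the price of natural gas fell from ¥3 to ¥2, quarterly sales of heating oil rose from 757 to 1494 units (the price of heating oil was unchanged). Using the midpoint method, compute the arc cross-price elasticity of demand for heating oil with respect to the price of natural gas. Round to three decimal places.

ΔQ_A = 1494 − 757 = 737; ΔP_B = 2 − 3 = -1.
Midpoints: Q̄_A = 1125.5, P̄_B = 2.50.
ε = (ΔQ_A/Q̄_A)/(ΔP_B/P̄_B) = (737/1125.5)/(-1/2.50) ≈ -1.637.

-1.637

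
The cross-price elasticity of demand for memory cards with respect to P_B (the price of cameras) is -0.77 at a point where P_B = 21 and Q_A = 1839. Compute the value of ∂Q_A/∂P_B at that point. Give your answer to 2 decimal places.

ε = (∂Q_A/∂P_B)·(P_B/Q_A) ⇒ ∂Q_A/∂P_B = ε·Q_A/P_B = -0.77 × 1839/21 ≈ -67.43.

-67.43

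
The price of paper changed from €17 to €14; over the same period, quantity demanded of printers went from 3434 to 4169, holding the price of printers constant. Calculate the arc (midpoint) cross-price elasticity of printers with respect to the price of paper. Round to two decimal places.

ΔQ_A = 4169 − 3434 = 735; ΔP_B = 14 − 17 = -3.
Midpoints: Q̄_A = 3801.5, P̄_B = 15.50.
ε = (ΔQ_A/Q̄_A)/(ΔP_B/P̄_B) = (735/3801.5)/(-3/15.50) ≈ -1.00.
ε < 0: printers and paper are complements.

-1.00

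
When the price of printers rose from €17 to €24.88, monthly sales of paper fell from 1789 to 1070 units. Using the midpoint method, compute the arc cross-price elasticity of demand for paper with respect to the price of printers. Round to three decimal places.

ΔQ_A = 1070 − 1789 = -719; ΔP_B = 24.88 − 17 = 7.88.
Midpoints: Q̄_A = 1429.5, P̄_B = 20.94.
ε = (ΔQ_A/Q̄_A)/(ΔP_B/P̄_B) = (-719/1429.5)/(7.88/20.94) ≈ -1.337.
ε < 0: paper and printers are complements.

-1.337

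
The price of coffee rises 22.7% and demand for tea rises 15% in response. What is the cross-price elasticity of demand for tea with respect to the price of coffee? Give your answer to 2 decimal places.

0.66

ε = (%ΔQ of tea) / (%ΔP of coffee) = (15%) / (22.7%) ≈ 0.66.
Positive cross-price elasticity: substitutes.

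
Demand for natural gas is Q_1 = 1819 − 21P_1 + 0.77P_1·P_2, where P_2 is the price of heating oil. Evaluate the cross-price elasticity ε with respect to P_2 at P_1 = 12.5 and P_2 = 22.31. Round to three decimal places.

At P_1 = 12.5 and P_2 = 22.31: Q_1 = 1771.234.
∂Q_1/∂P_2 = 0.77P_1 = 0.77(12.5) = 9.6250.
ε = (∂Q_1/∂P_2)(P_2/Q_1) = 9.6250 × (22.31/1771.234) ≈ 0.121.
ε > 0: substitutes.

0.121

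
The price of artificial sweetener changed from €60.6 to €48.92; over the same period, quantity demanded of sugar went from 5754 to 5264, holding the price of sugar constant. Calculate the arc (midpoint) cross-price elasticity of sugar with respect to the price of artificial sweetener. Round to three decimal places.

ΔQ_A = 5264 − 5754 = -490; ΔP_B = 48.92 − 60.6 = -11.68.
Midpoints: Q̄_A = 5509.0, P̄_B = 54.76.
ε = (ΔQ_A/Q̄_A)/(ΔP_B/P̄_B) = (-490/5509.0)/(-11.68/54.76) ≈ 0.417.
ε > 0: sugar and artificial sweetener are substitutes.

0.417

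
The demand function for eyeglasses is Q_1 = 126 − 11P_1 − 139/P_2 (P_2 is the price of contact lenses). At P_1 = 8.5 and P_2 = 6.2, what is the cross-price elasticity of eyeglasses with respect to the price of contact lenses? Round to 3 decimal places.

At P_1 = 8.5 and P_2 = 6.2: Q_1 = 10.081.
∂Q_1/∂P_2 = 139/P_2² = 3.6160.
ε = (∂Q_1/∂P_2)(P_2/Q_1) = 3.6160 × (6.2/10.081) ≈ 2.224.

2.224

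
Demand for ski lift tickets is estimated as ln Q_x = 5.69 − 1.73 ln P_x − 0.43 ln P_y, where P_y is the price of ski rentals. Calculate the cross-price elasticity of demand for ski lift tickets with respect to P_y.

-0.43

In a log-linear (constant-elasticity) demand function, the coefficient on ln P_y is the cross-price elasticity.
ε = -0.43. Negative, so ski lift tickets and ski rentals are complements.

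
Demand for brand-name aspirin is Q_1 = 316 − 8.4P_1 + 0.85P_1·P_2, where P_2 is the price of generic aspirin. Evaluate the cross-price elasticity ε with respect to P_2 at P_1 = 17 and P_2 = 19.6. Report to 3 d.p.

0.621

At P_1 = 17 and P_2 = 19.6: Q_1 = 456.42.
∂Q_1/∂P_2 = 0.85P_1 = 0.85(17) = 14.4500.
ε = (∂Q_1/∂P_2)(P_2/Q_1) = 14.4500 × (19.6/456.42) ≈ 0.621.
ε > 0: substitutes.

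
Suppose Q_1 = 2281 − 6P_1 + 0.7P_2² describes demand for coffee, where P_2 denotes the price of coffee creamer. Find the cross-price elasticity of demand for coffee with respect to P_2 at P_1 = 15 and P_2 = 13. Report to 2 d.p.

0.10

At P_1 = 15 and P_2 = 13: Q_1 = 2309.3.
∂Q_1/∂P_2 = 1.4P_2 = 1.4(13) = 18.2000.
ε = (∂Q_1/∂P_2)(P_2/Q_1) = 18.2000 × (13/2309.3) ≈ 0.10.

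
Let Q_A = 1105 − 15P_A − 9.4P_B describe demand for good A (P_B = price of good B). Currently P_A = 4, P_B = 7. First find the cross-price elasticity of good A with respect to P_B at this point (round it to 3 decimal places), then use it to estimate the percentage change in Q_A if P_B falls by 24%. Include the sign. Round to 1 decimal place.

At P_A = 4, P_B = 7: Q_A = 979.2.
∂Q_A/∂P_B = -9.4.
ε = (∂Q_A/∂P_B)(P_B/Q_A) = -9.4000 × 7/979.2 ≈ -0.067.
%ΔQ_A ≈ ε × %ΔP_B = -0.067 × (-24%) = 1.6%.

1.6%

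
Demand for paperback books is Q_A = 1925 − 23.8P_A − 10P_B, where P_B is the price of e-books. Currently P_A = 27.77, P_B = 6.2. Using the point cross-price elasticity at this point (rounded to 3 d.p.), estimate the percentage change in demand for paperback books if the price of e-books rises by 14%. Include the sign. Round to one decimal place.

-0.7%

At P_A = 27.77, P_B = 6.2: Q_A = 1202.074.
∂Q_A/∂P_B = -10.
ε = (∂Q_A/∂P_B)(P_B/Q_A) = -10.0000 × 6.2/1202.074 ≈ -0.052.
%ΔQ_A ≈ ε × %ΔP_B = -0.052 × (14%) = -0.7%.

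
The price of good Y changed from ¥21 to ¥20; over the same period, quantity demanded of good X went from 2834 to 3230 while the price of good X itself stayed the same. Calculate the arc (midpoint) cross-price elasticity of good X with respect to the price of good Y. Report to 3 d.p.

ΔQ_X = 3230 − 2834 = 396; ΔP_Y = 20 − 21 = -1.
Midpoints: Q̄_X = 3032.0, P̄_Y = 20.50.
ε = (ΔQ_X/Q̄_X)/(ΔP_Y/P̄_Y) = (396/3032.0)/(-1/20.50) ≈ -2.677.

-2.677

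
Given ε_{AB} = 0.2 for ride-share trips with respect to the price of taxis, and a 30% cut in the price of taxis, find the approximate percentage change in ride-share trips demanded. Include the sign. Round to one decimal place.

-6.0%

%ΔQ ≈ ε × %ΔP of taxis = 0.2 × (-30%) = -6.0%.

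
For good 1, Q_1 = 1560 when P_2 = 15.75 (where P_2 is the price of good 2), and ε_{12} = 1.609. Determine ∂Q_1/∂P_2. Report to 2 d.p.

ε = (∂Q_1/∂P_2)·(P_2/Q_1) ⇒ ∂Q_1/∂P_2 = ε·Q_1/P_2 = 1.609 × 1560/15.75 ≈ 159.37.

159.37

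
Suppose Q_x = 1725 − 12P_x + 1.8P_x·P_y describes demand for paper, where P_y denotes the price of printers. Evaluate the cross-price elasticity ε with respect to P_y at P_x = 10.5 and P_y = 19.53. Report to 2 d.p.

At P_x = 10.5 and P_y = 19.53: Q_x = 1968.117.
∂Q_x/∂P_y = 1.8P_x = 1.8(10.5) = 18.9000.
ε = (∂Q_x/∂P_y)(P_y/Q_x) = 18.9000 × (19.53/1968.117) ≈ 0.19.

0.19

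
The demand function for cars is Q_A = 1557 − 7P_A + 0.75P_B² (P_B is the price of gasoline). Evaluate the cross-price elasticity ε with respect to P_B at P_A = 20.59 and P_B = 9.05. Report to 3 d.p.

0.083

At P_A = 20.59 and P_B = 9.05: Q_A = 1474.297.
∂Q_A/∂P_B = 1.5P_B = 1.5(9.05) = 13.5750.
ε = (∂Q_A/∂P_B)(P_B/Q_A) = 13.5750 × (9.05/1474.297) ≈ 0.083.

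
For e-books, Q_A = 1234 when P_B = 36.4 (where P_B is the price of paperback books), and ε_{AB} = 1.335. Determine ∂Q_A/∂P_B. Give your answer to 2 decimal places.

45.26

ε = (∂Q_A/∂P_B)·(P_B/Q_A) ⇒ ∂Q_A/∂P_B = ε·Q_A/P_B = 1.335 × 1234/36.4 ≈ 45.26.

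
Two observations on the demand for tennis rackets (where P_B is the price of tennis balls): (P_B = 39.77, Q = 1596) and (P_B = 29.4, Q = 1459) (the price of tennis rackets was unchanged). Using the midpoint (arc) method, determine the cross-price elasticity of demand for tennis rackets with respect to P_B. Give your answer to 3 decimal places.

0.299

ΔQ_A = 1459 − 1596 = -137; ΔP_B = 29.4 − 39.77 = -10.37.
Midpoints: Q̄_A = 1527.5, P̄_B = 34.59.
ε = (ΔQ_A/Q̄_A)/(ΔP_B/P̄_B) = (-137/1527.5)/(-10.37/34.59) ≈ 0.299.
ε > 0: tennis rackets and tennis balls are substitutes.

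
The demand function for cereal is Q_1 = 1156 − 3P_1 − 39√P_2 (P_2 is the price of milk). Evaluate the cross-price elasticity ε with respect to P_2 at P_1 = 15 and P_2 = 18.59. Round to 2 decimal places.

At P_1 = 15 and P_2 = 18.59: Q_1 = 942.847.
∂Q_1/∂P_2 = -39/(2√P_2) = -39/(2√18.59) = -4.5227.
ε = (∂Q_1/∂P_2)(P_2/Q_1) = -4.5227 × (18.59/942.847) ≈ -0.09.

-0.09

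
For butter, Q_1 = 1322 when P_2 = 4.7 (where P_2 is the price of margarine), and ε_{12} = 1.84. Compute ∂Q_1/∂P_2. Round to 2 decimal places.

ε = (∂Q_1/∂P_2)·(P_2/Q_1) ⇒ ∂Q_1/∂P_2 = ε·Q_1/P_2 = 1.84 × 1322/4.7 ≈ 517.55.

517.55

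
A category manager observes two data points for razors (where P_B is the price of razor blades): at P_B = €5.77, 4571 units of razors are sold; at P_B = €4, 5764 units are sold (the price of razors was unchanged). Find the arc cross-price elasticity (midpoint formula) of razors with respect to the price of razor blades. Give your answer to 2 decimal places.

ΔQ_A = 5764 − 4571 = 1193; ΔP_B = 4 − 5.77 = -1.77.
Midpoints: Q̄_A = 5167.5, P̄_B = 4.88.
ε = (ΔQ_A/Q̄_A)/(ΔP_B/P̄_B) = (1193/5167.5)/(-1.77/4.88) ≈ -0.64.

-0.64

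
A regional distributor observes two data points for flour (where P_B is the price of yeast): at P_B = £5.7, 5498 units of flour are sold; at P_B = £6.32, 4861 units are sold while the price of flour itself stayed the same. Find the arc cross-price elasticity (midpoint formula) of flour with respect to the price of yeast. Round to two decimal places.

ΔQ_A = 4861 − 5498 = -637; ΔP_B = 6.32 − 5.7 = 0.62.
Midpoints: Q̄_A = 5179.5, P̄_B = 6.01.
ε = (ΔQ_A/Q̄_A)/(ΔP_B/P̄_B) = (-637/5179.5)/(0.62/6.01) ≈ -1.19.
ε < 0: flour and yeast are complements.

-1.19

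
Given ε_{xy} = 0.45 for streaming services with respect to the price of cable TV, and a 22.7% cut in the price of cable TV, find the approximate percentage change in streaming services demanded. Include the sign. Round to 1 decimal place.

-10.2%

%ΔQ ≈ ε × %ΔP of cable TV = 0.45 × (-22.7%) = -10.2%.
Demand for streaming services falls by about 10.2%.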